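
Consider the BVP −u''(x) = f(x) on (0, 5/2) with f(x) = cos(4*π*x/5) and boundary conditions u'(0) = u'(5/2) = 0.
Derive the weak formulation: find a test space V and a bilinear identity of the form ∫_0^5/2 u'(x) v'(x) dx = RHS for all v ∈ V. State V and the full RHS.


V = H^1(0, 5/2) (no boundary constraint on v; u is determined up to an additive constant); weak form: ∫_0^5/2 u'v' dx = ∫_0^5/2 (cos(4*π*x/5)) v dx for all v ∈ V.

Multiply both sides by a test function v and integrate from 0 to 5/2:
  ∫_0^5/2 −u''(x) v(x) dx = ∫_0^5/2 f(x) v(x) dx.
Integrate the LHS by parts once:
  ∫_0^5/2 −u'' v dx = −[u'(x) v(x)]_0^5/2 + ∫_0^5/2 u'(x) v'(x) dx.
Thus ∫_0^5/2 u'(x) v'(x) dx = ∫_0^5/2 f(x) v(x) dx + [u'(x) v(x)]_0^5/2.
Choose V so that boundary terms are either known or forced to vanish.
u has homogeneous Neumann: u'(0) = u'(5/2) = 0. So [u' v]_0^5/2 = 0·v(5/2) − 0·v(0) = 0 for any v; take V = H^1(0, 5/2).
Weak formulation: find u (satisfying any essential BC) such that ∫_0^5/2 u'(x) v'(x) dx = ∫_0^5/2 f v dx for all v ∈ V (homogeneous Neumann, so boundary terms vanish).
Substituting f(x) = cos(4*π*x/5), the right-hand side is ∫_0^5/2 (cos(4*π*x/5)) v dx.
Compatibility check (pure Neumann): taking v ≡ 1 ∈ V gives 0 = ∫_0^5/2 f dx + (0) − (0), i.e. ∫_0^5/2 f dx must equal u'(0) − u'(5/2) = 0. Indeed ∫_0^5/2 (cos(4*π*x/5)) dx = 0, so the data are compatible. The solution is then unique only up to an additive constant (fix it e.g. by requiring ∫_0^5/2 u dx = 0).


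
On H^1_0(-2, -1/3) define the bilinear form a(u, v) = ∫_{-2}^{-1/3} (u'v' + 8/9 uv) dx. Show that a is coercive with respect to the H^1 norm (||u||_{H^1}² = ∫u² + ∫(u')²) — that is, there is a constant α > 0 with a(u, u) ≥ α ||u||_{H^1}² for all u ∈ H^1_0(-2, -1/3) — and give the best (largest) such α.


α = (200 + 81*π^2)/(9*(25 + 9*π^2))

Coercivity of a(·,·) on H^1_0(-2, -1/3) means a(u, u) ≥ α ||u||_{H^1}² for every u ∈ H^1_0.
The interval has length L = 5/3, and Poincaré/coercivity depend only on L. Here a(u, u) = ∫(u')² + (8/9)·∫u².
Here 0 < c = 8/9 < 1. The condition a(u,u) ≥ α||u||_{H^1}² reads (1−α)∫(u')² ≥ (α−c)∫u². Any admissible α is ≤ 1 (rapidly oscillating u have ∫u²/∫(u')² → 0), and α = 1 would force 0 ≥ (1−c)∫u², impossible since c < 1; so 1−α > 0. By the sharp Poincaré inequality on H^1_0 of an interval of length L, ∫(u')² ≥ (π/L)²∫u² with equality for the first sine mode sin(π(x−x₀)/L) (x₀ the left endpoint), so the inequality holds for all u iff (1−α)(π/L)² ≥ α − c, i.e. α ≤ ((π/L)² + c)/((π/L)² + 1) = (1 + c(L/π)²)/(1 + (L/π)²). With (π/L)² = 9*π^2/25 and c = 8/9, the largest admissible constant is α = ((π/L)² + c)/((π/L)² + 1).
Simplifying, α = (200 + 81*π^2)/(9*(25 + 9*π^2)).


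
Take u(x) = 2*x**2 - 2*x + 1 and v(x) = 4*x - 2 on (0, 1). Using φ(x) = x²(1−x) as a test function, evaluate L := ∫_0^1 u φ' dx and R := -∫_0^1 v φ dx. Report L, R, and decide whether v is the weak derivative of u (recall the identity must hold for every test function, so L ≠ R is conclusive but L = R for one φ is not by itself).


LHS = -1/30, RHS = -1/30. Yes, v = u' weakly.

u(x) = 2*x**2 - 2*x + 1, classical derivative u'(x) = 4*x - 2.
φ(x) = x²(1−x), so φ'(x) = x*(2 - 3*x).
Note φ(0) = φ(1) = 0, so the boundary term u·φ vanishes.
LHS = ∫_0^1 u(x) φ'(x) dx = ∫_0^1 (-6*x^4 + 10*x^3 - 7*x^2 + 2*x) dx. Term by term:
  ∫_0^1 -6*x^4 dx = -6/5;  ∫_0^1 10*x^3 dx = 5/2;  ∫_0^1 -7*x^2 dx = -7/3;
  ∫_0^1 2*x dx = 1.
Sum: -6/5 + 5/2 − 7/3 + 1 = -1/30.
So LHS = -1/30.
∫_0^1 v(x) φ(x) dx = ∫_0^1 (-4*x^4 + 6*x^3 - 2*x^2) dx. Term by term:
  ∫_0^1 -4*x^4 dx = -4/5;  ∫_0^1 6*x^3 dx = 3/2;  ∫_0^1 -2*x^2 dx = -2/3.
Sum: -4/5 + 3/2 − 2/3 = 1/30.
So RHS = -∫_0^1 v(x) φ(x) dx = -1/30.
LHS = RHS, so the identity holds for this test φ.
Moreover u is smooth here and v(x) = u'(x) = 4*x - 2 pointwise, so the identity holds for every test function. Hence v is the weak derivative of u.


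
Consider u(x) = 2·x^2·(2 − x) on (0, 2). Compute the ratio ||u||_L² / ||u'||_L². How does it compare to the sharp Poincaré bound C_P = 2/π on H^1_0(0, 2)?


||u||_L² / ||u'||_L² = sqrt(14)/7 < C_P = 2/π.

u(x) = 2·x^2·(2 − x), so u'(x) = 2*x*(4 - 3*x).
u(x) = 2·x^2·(2 − x) vanishes at x = 0 and x = 2, so u ∈ H^1_0(0, 2). Differentiate via the product rule and integrate the resulting polynomials term by term.
  ∫_0^2 u² dx = ∫_0^2 (4*x^6 - 16*x^5 + 16*x^4) dx. Term by term:
    ∫_0^2 4*x^6 dx = 512/7;  ∫_0^2 -16*x^5 dx = -512/3;  ∫_0^2 16*x^4 dx = 512/5.
  Sum: 512/7 − 512/3 + 512/5 = 512/105.
  ∫_0^2 (u')² dx = ∫_0^2 (36*x^4 - 96*x^3 + 64*x^2) dx. Term by term:
    ∫_0^2 36*x^4 dx = 1152/5;  ∫_0^2 -96*x^3 dx = -384;  ∫_0^2 64*x^2 dx = 512/3.
  Sum: 1152/5 − 384 + 512/3 = 256/15.
∫_0^2 u² dx = 512/105, so ||u||_L² = 16*sqrt(210)/105.
∫_0^2 (u')² dx = 256/15, so ||u'||_L² = 16*sqrt(15)/15.
Ratio ||u||_L² / ||u'||_L² = sqrt(14)/7.
Sharp Poincaré constant on H^1_0(0, 2) is C_P = L/π = 2/π, achieved by sin(π/2·x).
A polynomial bump cannot attain the sharp Poincaré constant (only the first sine eigenfunction does), so the ratio is strictly less than C_P, consistent with ||u||_L² ≤ C_P ||u'||_L².


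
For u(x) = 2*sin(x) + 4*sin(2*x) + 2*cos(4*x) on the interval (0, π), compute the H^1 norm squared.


||u||_{H^1(0,π)}^2 = -272/15 + 78*π

u'(x) = -8*sin(4*x) + 2*cos(x) + 8*cos(2*x).
Expand u² and (u')² and integrate term by term on (0, π), using: for integers n ≥ 1, ∫_0^π sin²(nx) dx = ∫_0^π cos²(nx) dx = π/2; for n ≠ n', ∫_0^π sin(nx)sin(n'x) dx = ∫_0^π cos(nx)cos(n'x) dx = 0; and by product-to-sum, ∫_0^π sin(nx)cos(n'x) dx = ½∫_0^π [sin((n+n')x) + sin((n−n')x)] dx, which is 0 when n+n' is even and 2n/(n²−n'²) when n+n' is odd (it need not vanish on (0, π)).
  u² squared terms: (2)²·∫cos(4x)² dx = 4·π/2 = 2*π;  (2)²·∫sin(x)² dx = 4·π/2 = 2*π;  (4)²·∫sin(2x)² dx = 16·π/2 = 8*π.
  u² cross terms: 2·(2)·(2)·∫cos(4x)·sin(x) dx = 8·(-2/15) = -16/15;  2·(2)·(4)·∫cos(4x)·sin(2x) dx = 16·(0) = 0;  2·(2)·(4)·∫sin(x)·sin(2x) dx = 16·(0) = 0.
  So ∫_0^π u² dx = 2*π + 2*π + 8*π − 16/15 + 0 + 0 = -16/15 + 12*π.
  (u')² squared terms: (-8)²·∫sin(4x)² dx = 64·π/2 = 32*π;  (2)²·∫cos(x)² dx = 4·π/2 = 2*π;  (8)²·∫cos(2x)² dx = 64·π/2 = 32*π.
  (u')² cross terms: 2·(-8)·(2)·∫sin(4x)·cos(x) dx = -32·(8/15) = -256/15;  2·(-8)·(8)·∫sin(4x)·cos(2x) dx = -128·(0) = 0;  2·(2)·(8)·∫cos(x)·cos(2x) dx = 32·(0) = 0.
  So ∫_0^π (u')² dx = 32*π + 2*π + 32*π − 256/15 + 0 + 0 = -256/15 + 66*π.
||u||_{H^1}^2 = (-16/15 + 12*π) + (-256/15 + 66*π) = -272/15 + 78*π.


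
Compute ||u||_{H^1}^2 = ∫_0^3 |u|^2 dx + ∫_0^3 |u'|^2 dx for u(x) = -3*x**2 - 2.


||u||_{H^1}^2 = 4407/5

The H^1 norm (squared) on an interval (0, L) is
  ||u||_{H^1}^2 = ∫_0^L u(x)^2 dx + ∫_0^L u'(x)^2 dx.
Compute u'(x) = -6*x.
Then u(x)^2 = 9*x**4 + 12*x**2 + 4 and u'(x)^2 = 36*x**2.
Integrate each monomial from 0 to 3 using ∫_0^3 c·x^n dx = c·3^(n+1)/(n+1):
  ∫_0^3 u(x)^2 dx = ∫_0^3 (9*x^4 + 12*x^2 + 4) dx. Term by term:
    ∫_0^3 9*x^4 dx = 2187/5;  ∫_0^3 12*x^2 dx = 108;  ∫_0^3 4 dx = 12.
  Sum: 2187/5 + 108 + 12 = 2787/5.
  ∫_0^3 u'(x)^2 dx = ∫_0^3 (36*x^2) dx. Term by term:
    ∫_0^3 36*x^2 dx = 324.
Adding: ||u||_{H^1}^2 = 2787/5 + 324 = 4407/5.


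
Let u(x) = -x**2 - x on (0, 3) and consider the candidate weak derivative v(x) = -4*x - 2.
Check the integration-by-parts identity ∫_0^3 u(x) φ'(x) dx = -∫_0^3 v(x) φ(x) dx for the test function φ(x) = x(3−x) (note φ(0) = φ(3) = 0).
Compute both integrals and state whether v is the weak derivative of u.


LHS = 18, RHS = 36. No, v is not the weak derivative of u.

u(x) = -x**2 - x, classical derivative u'(x) = -2*x - 1.
φ(x) = x(3−x), so φ'(x) = 3 - 2*x.
Note φ(0) = φ(3) = 0, so the boundary term u·φ vanishes.
LHS = ∫_0^3 u(x) φ'(x) dx = ∫_0^3 (2*x^3 - x^2 - 3*x) dx. Term by term:
  ∫_0^3 2*x^3 dx = 81/2;  ∫_0^3 -x^2 dx = -9;  ∫_0^3 -3*x dx = -27/2.
Sum: 81/2 − 9 − 27/2 = 18.
So LHS = 18.
∫_0^3 v(x) φ(x) dx = ∫_0^3 (4*x^3 - 10*x^2 - 6*x) dx. Term by term:
  ∫_0^3 4*x^3 dx = 81;  ∫_0^3 -10*x^2 dx = -90;  ∫_0^3 -6*x dx = -27.
Sum: 81 − 90 − 27 = -36.
So RHS = -∫_0^3 v(x) φ(x) dx = 36.
LHS − RHS = -18 ≠ 0, so the identity fails.
(For a valid weak derivative the identity must hold for EVERY test function, in particular this one. The failure shows v is NOT the weak derivative of u.)
Correct weak derivative would be u'(x) = -2*x - 1.


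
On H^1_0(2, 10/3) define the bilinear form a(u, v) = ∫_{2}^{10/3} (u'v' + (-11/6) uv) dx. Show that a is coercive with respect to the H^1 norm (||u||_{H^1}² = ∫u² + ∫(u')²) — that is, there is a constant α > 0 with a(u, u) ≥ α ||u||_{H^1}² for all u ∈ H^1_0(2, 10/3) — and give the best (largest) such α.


α = (-88 + 27*π^2)/(3*(16 + 9*π^2))

Coercivity of a(·,·) on H^1_0(2, 10/3) means a(u, u) ≥ α ||u||_{H^1}² for every u ∈ H^1_0.
The interval has length L = 4/3, and Poincaré/coercivity depend only on L. Here a(u, u) = ∫(u')² + (-11/6)·∫u².
Here c = -11/6 < 0 with |c| < (π/L)² = 9*π^2/16, so coercivity still holds. The condition a(u,u) ≥ α||u||_{H^1}² reads (1−α)∫(u')² ≥ (α−c)∫u². Any admissible α is ≤ 1 (rapidly oscillating u have ∫u²/∫(u')² → 0), and α = 1 would force 0 ≥ (1−c)∫u², impossible since c < 1; so 1−α > 0. By the sharp Poincaré inequality on H^1_0 of an interval of length L, ∫(u')² ≥ (π/L)²∫u² with equality for the first sine mode sin(π(x−x₀)/L) (x₀ the left endpoint), so the inequality holds for all u iff (1−α)(π/L)² ≥ α − c, i.e. α ≤ ((π/L)² + c)/((π/L)² + 1) = (1 + c(L/π)²)/(1 + (L/π)²). (Direct route, valid since c ≤ 0: Poincaré gives c∫u² ≥ c(L/π)²∫(u')², so a(u,u) ≥ (1 + c(L/π)²)∫(u')², while ||u||_{H^1}² ≤ (1 + (L/π)²)∫(u')²; dividing yields the same α.) With (π/L)² = 9*π^2/16 and c = -11/6, the largest admissible constant is α = ((π/L)² + c)/((π/L)² + 1).
Simplifying, α = (-88 + 27*π^2)/(3*(16 + 9*π^2)).


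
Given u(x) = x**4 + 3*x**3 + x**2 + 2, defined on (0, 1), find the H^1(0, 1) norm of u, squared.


||u||_{H^1}^2 = 71549/1260

The H^1 norm (squared) on an interval (0, L) is
  ||u||_{H^1}^2 = ∫_0^L u(x)^2 dx + ∫_0^L u'(x)^2 dx.
Compute u'(x) = 4*x**3 + 9*x**2 + 2*x.
Then u(x)^2 = x**8 + 6*x**7 + 11*x**6 + 6*x**5 + 5*x**4 + 12*x**3 + 4*x**2 + 4 and u'(x)^2 = 16*x**6 + 72*x**5 + 97*x**4 + 36*x**3 + 4*x**2.
Integrate each monomial from 0 to 1 using ∫_0^1 c·x^n dx = c·1^(n+1)/(n+1):
  ∫_0^1 u(x)^2 dx = ∫_0^1 (x^8 + 6*x^7 + 11*x^6 + 6*x^5 + 5*x^4 + 12*x^3 + 4*x^2 + 4) dx. Term by term:
    ∫_0^1 x^8 dx = 1/9;  ∫_0^1 6*x^7 dx = 3/4;  ∫_0^1 11*x^6 dx = 11/7;
    ∫_0^1 6*x^5 dx = 1;  ∫_0^1 5*x^4 dx = 1;  ∫_0^1 12*x^3 dx = 3;
    ∫_0^1 4*x^2 dx = 4/3;  ∫_0^1 4 dx = 4.
  Sum: 1/9 + 3/4 + 11/7 + 1 + 1 + 3 + 4/3 + 4 = 3217/252.
  ∫_0^1 u'(x)^2 dx = ∫_0^1 (16*x^6 + 72*x^5 + 97*x^4 + 36*x^3 + 4*x^2) dx. Term by term:
    ∫_0^1 16*x^6 dx = 16/7;  ∫_0^1 72*x^5 dx = 12;  ∫_0^1 97*x^4 dx = 97/5;
    ∫_0^1 36*x^3 dx = 9;  ∫_0^1 4*x^2 dx = 4/3.
  Sum: 16/7 + 12 + 97/5 + 9 + 4/3 = 4622/105.
Adding: ||u||_{H^1}^2 = 3217/252 + 4622/105 = 71549/1260.


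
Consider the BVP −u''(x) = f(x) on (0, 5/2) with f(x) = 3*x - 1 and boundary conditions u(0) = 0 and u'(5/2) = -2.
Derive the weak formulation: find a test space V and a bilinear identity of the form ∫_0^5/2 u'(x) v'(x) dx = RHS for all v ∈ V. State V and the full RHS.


V = {v ∈ H^1(0, 5/2) : v(0) = 0} (test functions vanish at x = 0 where u is specified); weak form: ∫_0^5/2 u'v' dx = ∫_0^5/2 (3*x - 1) v dx − 2·v(5/2) for all v ∈ V.

Multiply both sides by a test function v and integrate from 0 to 5/2:
  ∫_0^5/2 −u''(x) v(x) dx = ∫_0^5/2 f(x) v(x) dx.
Integrate the LHS by parts once:
  ∫_0^5/2 −u'' v dx = −[u'(x) v(x)]_0^5/2 + ∫_0^5/2 u'(x) v'(x) dx.
Thus ∫_0^5/2 u'(x) v'(x) dx = ∫_0^5/2 f(x) v(x) dx + [u'(x) v(x)]_0^5/2.
Choose V so that boundary terms are either known or forced to vanish.
Mixed BC: u(0) = 0 (Dirichlet) and u'(5/2) = -2 (Neumann). Define V = {v ∈ H^1(0, 5/2) : v(0) = 0}. Then [u' v]_0^5/2 = u'(5/2)·v(5/2) − u'(0)·0 = − 2·v(5/2).
Weak formulation: find u (satisfying any essential BC) such that ∫_0^5/2 u'(x) v'(x) dx = ∫_0^5/2 f v dx − 2·v(5/2) for all v ∈ V (Dirichlet at 0 absorbed into V; Neumann datum at x = 5/2 contributes the boundary term).
Substituting f(x) = 3*x - 1, the right-hand side is ∫_0^5/2 (3*x - 1) v dx − 2·v(5/2).


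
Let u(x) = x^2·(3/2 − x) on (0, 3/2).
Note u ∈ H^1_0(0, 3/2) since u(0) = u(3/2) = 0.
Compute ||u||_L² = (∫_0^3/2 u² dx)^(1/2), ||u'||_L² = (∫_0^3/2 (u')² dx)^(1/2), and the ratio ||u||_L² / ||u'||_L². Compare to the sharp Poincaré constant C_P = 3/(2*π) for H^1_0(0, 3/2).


||u||_L² / ||u'||_L² = 3*sqrt(14)/28 < C_P = 3/(2*π).

u(x) = x^2·(3/2 − x), so u'(x) = 3*x*(1 - x).
u(x) = x^2·(3/2 − x) vanishes at x = 0 and x = 3/2, so u ∈ H^1_0(0, 3/2). Differentiate via the product rule and integrate the resulting polynomials term by term.
  ∫_0^3/2 u² dx = ∫_0^3/2 (x^6 - 3*x^5 + 9*x^4/4) dx. Term by term:
    ∫_0^3/2 x^6 dx = 2187/896;  ∫_0^3/2 -3*x^5 dx = -729/128;  ∫_0^3/2 9*x^4/4 dx = 2187/640.
  Sum: 2187/896 − 729/128 + 2187/640 = 729/4480.
  ∫_0^3/2 (u')² dx = ∫_0^3/2 (9*x^4 - 18*x^3 + 9*x^2) dx. Term by term:
    ∫_0^3/2 9*x^4 dx = 2187/160;  ∫_0^3/2 -18*x^3 dx = -729/32;  ∫_0^3/2 9*x^2 dx = 81/8.
  Sum: 2187/160 − 729/32 + 81/8 = 81/80.
∫_0^3/2 u² dx = 729/4480, so ||u||_L² = 27*sqrt(70)/560.
∫_0^3/2 (u')² dx = 81/80, so ||u'||_L² = 9*sqrt(5)/20.
Ratio ||u||_L² / ||u'||_L² = 3*sqrt(14)/28.
Sharp Poincaré constant on H^1_0(0, 3/2) is C_P = L/π = 3/(2*π), achieved by sin(2*π/3·x).
A polynomial bump cannot attain the sharp Poincaré constant (only the first sine eigenfunction does), so the ratio is strictly less than C_P, consistent with ||u||_L² ≤ C_P ||u'||_L².


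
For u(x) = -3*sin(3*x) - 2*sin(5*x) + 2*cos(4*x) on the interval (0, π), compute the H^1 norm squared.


||u||_{H^1(0,π)}^2 = 1496/63 + 131*π

u'(x) = -8*sin(4*x) - 9*cos(3*x) - 10*cos(5*x).
Expand u² and (u')² and integrate term by term on (0, π), using: for integers n ≥ 1, ∫_0^π sin²(nx) dx = ∫_0^π cos²(nx) dx = π/2; for n ≠ n', ∫_0^π sin(nx)sin(n'x) dx = ∫_0^π cos(nx)cos(n'x) dx = 0; and by product-to-sum, ∫_0^π sin(nx)cos(n'x) dx = ½∫_0^π [sin((n+n')x) + sin((n−n')x)] dx, which is 0 when n+n' is even and 2n/(n²−n'²) when n+n' is odd (it need not vanish on (0, π)).
  u² squared terms: (-3)²·∫sin(3x)² dx = 9·π/2 = 9*π/2;  (-2)²·∫sin(5x)² dx = 4·π/2 = 2*π;  (2)²·∫cos(4x)² dx = 4·π/2 = 2*π.
  u² cross terms: 2·(-3)·(-2)·∫sin(3x)·sin(5x) dx = 12·(0) = 0;  2·(-3)·(2)·∫sin(3x)·cos(4x) dx = -12·(-6/7) = 72/7;  2·(-2)·(2)·∫sin(5x)·cos(4x) dx = -8·(10/9) = -80/9.
  So ∫_0^π u² dx = 9*π/2 + 2*π + 2*π + 0 + 72/7 − 80/9 = 88/63 + 17*π/2.
  (u')² squared terms: (-10)²·∫cos(5x)² dx = 100·π/2 = 50*π;  (-9)²·∫cos(3x)² dx = 81·π/2 = 81*π/2;  (-8)²·∫sin(4x)² dx = 64·π/2 = 32*π.
  (u')² cross terms: 2·(-10)·(-9)·∫cos(5x)·cos(3x) dx = 180·(0) = 0;  2·(-10)·(-8)·∫cos(5x)·sin(4x) dx = 160·(-8/9) = -1280/9;  2·(-9)·(-8)·∫cos(3x)·sin(4x) dx = 144·(8/7) = 1152/7.
  So ∫_0^π (u')² dx = 50*π + 81*π/2 + 32*π + 0 − 1280/9 + 1152/7 = 1408/63 + 245*π/2.
||u||_{H^1}^2 = (88/63 + 17*π/2) + (1408/63 + 245*π/2) = 1496/63 + 131*π.


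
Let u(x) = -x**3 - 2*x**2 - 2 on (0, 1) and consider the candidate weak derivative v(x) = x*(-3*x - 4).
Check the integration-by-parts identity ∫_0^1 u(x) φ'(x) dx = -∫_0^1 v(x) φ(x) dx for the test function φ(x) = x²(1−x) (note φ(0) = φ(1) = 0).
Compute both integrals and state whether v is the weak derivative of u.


LHS = 3/10, RHS = 3/10. Yes, v = u' weakly.

u(x) = -x**3 - 2*x**2 - 2, classical derivative u'(x) = -3*x**2 - 4*x.
φ(x) = x²(1−x), so φ'(x) = x*(2 - 3*x).
Note φ(0) = φ(1) = 0, so the boundary term u·φ vanishes.
LHS = ∫_0^1 u(x) φ'(x) dx = ∫_0^1 (3*x^5 + 4*x^4 - 4*x^3 + 6*x^2 - 4*x) dx. Term by term:
  ∫_0^1 3*x^5 dx = 1/2;  ∫_0^1 4*x^4 dx = 4/5;  ∫_0^1 -4*x^3 dx = -1;
  ∫_0^1 6*x^2 dx = 2;  ∫_0^1 -4*x dx = -2.
Sum: 1/2 + 4/5 − 1 + 2 − 2 = 3/10.
So LHS = 3/10.
∫_0^1 v(x) φ(x) dx = ∫_0^1 (3*x^5 + x^4 - 4*x^3) dx. Term by term:
  ∫_0^1 3*x^5 dx = 1/2;  ∫_0^1 x^4 dx = 1/5;  ∫_0^1 -4*x^3 dx = -1.
Sum: 1/2 + 1/5 − 1 = -3/10.
So RHS = -∫_0^1 v(x) φ(x) dx = 3/10.
LHS = RHS, so the identity holds for this test φ.
Moreover u is smooth here and v(x) = u'(x) = -3*x**2 - 4*x pointwise, so the identity holds for every test function. Hence v is the weak derivative of u.


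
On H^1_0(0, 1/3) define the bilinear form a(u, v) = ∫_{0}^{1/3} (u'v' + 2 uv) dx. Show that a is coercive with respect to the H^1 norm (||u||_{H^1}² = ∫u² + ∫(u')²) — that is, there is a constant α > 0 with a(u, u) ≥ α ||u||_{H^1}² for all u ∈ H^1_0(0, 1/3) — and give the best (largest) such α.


α = 1

Coercivity of a(·,·) on H^1_0(0, 1/3) means a(u, u) ≥ α ||u||_{H^1}² for every u ∈ H^1_0.
The interval has length L = 1/3, and Poincaré/coercivity depend only on L. Here a(u, u) = ∫(u')² + (2)·∫u².
Here c = 2 ≥ 1, so a(u,u) = ∫(u')² + c∫u² ≥ ∫(u')² + ∫u² = ||u||_{H^1}², i.e. α = 1 works. No larger α is possible: a(u,u) ≥ α||u||_{H^1}² means (1−α)∫(u')² ≥ (α−c)∫u², and for the modes u_n = sin(nπ(x−x₀)/L) (x₀ the left endpoint) one has ∫u_n²/∫(u_n')² = (L/(nπ))² → 0, so a(u_n,u_n)/||u_n||_{H^1}² → 1. Hence the optimal constant is α = 1.
Therefore α = 1.


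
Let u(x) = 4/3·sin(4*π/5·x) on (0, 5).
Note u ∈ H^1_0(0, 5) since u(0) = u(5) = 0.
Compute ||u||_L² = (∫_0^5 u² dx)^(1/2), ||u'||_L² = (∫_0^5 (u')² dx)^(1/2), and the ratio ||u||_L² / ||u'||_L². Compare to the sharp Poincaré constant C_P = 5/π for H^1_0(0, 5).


||u||_L² / ||u'||_L² = 5/(4*π) < C_P = 5/π.

u(x) = 4/3·sin(4*π/5·x), so u'(x) = 16*π*cos(4*π*x/5)/15.
Writing u(x) = A·sin(kπx/L) with A = 4/3 and k = 4, use ∫_0^L sin²(kπx/L) dx = L/2 and ∫_0^L cos²(kπx/L) dx = L/2.
u² = 16/9·sin²(4*π/5·x) and (u')² = 256*π^2/225·cos²(4*π/5·x), and each of sin², cos² integrates to L/2 = 5/2 over (0, 5).
∫_0^5 u² dx = 40/9, so ||u||_L² = 2*sqrt(10)/3.
∫_0^5 (u')² dx = 128*π^2/45, so ||u'||_L² = 8*sqrt(10)*π/15.
Ratio ||u||_L² / ||u'||_L² = 5/(4*π).
Sharp Poincaré constant on H^1_0(0, 5) is C_P = L/π = 5/π, achieved by sin(π/5·x).
This is the k = 4 harmonic; the ratio L/(kπ) is strictly less than C_P = L/π, consistent with the sharp inequality ||u||_L² ≤ C_P ||u'||_L².


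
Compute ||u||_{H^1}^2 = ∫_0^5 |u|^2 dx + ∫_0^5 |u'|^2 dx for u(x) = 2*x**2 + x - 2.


||u||_{H^1}^2 = 3575

The H^1 norm (squared) on an interval (0, L) is
  ||u||_{H^1}^2 = ∫_0^L u(x)^2 dx + ∫_0^L u'(x)^2 dx.
Compute u'(x) = 4*x + 1.
Then u(x)^2 = 4*x**4 + 4*x**3 - 7*x**2 - 4*x + 4 and u'(x)^2 = 16*x**2 + 8*x + 1.
Integrate each monomial from 0 to 5 using ∫_0^5 c·x^n dx = c·5^(n+1)/(n+1):
  ∫_0^5 u(x)^2 dx = ∫_0^5 (4*x^4 + 4*x^3 - 7*x^2 - 4*x + 4) dx. Term by term:
    ∫_0^5 4*x^4 dx = 2500;  ∫_0^5 4*x^3 dx = 625;  ∫_0^5 -7*x^2 dx = -875/3;
    ∫_0^5 -4*x dx = -50;  ∫_0^5 4 dx = 20.
  Sum: 2500 + 625 − 875/3 − 50 + 20 = 8410/3.
  ∫_0^5 u'(x)^2 dx = ∫_0^5 (16*x^2 + 8*x + 1) dx. Term by term:
    ∫_0^5 16*x^2 dx = 2000/3;  ∫_0^5 8*x dx = 100;  ∫_0^5 1 dx = 5.
  Sum: 2000/3 + 100 + 5 = 2315/3.
Adding: ||u||_{H^1}^2 = 8410/3 + 2315/3 = 3575.


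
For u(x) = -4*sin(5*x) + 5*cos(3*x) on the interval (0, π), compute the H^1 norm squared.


||u||_{H^1(0,π)}^2 = 333*π

u'(x) = -15*sin(3*x) - 20*cos(5*x).
Expand u² and (u')² and integrate term by term on (0, π), using: for integers n ≥ 1, ∫_0^π sin²(nx) dx = ∫_0^π cos²(nx) dx = π/2; for n ≠ n', ∫_0^π sin(nx)sin(n'x) dx = ∫_0^π cos(nx)cos(n'x) dx = 0; and by product-to-sum, ∫_0^π sin(nx)cos(n'x) dx = ½∫_0^π [sin((n+n')x) + sin((n−n')x)] dx, which is 0 when n+n' is even and 2n/(n²−n'²) when n+n' is odd (it need not vanish on (0, π)).
  u² squared terms: (-4)²·∫sin(5x)² dx = 16·π/2 = 8*π;  (5)²·∫cos(3x)² dx = 25·π/2 = 25*π/2.
  u² cross terms: 2·(-4)·(5)·∫sin(5x)·cos(3x) dx = -40·(0) = 0.
  So ∫_0^π u² dx = 8*π + 25*π/2 + 0 = 41*π/2.
  (u')² squared terms: (-20)²·∫cos(5x)² dx = 400·π/2 = 200*π;  (-15)²·∫sin(3x)² dx = 225·π/2 = 225*π/2.
  (u')² cross terms: 2·(-20)·(-15)·∫cos(5x)·sin(3x) dx = 600·(0) = 0.
  So ∫_0^π (u')² dx = 200*π + 225*π/2 + 0 = 625*π/2.
||u||_{H^1}^2 = (41*π/2) + (625*π/2) = 333*π.


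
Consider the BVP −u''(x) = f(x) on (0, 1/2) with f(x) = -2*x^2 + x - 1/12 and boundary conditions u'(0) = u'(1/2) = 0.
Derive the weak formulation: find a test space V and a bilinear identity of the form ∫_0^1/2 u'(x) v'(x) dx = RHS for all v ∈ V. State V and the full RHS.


V = H^1(0, 1/2) (no boundary constraint on v; u is determined up to an additive constant); weak form: ∫_0^1/2 u'v' dx = ∫_0^1/2 (-2*x^2 + x - 1/12) v dx for all v ∈ V.

Multiply both sides by a test function v and integrate from 0 to 1/2:
  ∫_0^1/2 −u''(x) v(x) dx = ∫_0^1/2 f(x) v(x) dx.
Integrate the LHS by parts once:
  ∫_0^1/2 −u'' v dx = −[u'(x) v(x)]_0^1/2 + ∫_0^1/2 u'(x) v'(x) dx.
Thus ∫_0^1/2 u'(x) v'(x) dx = ∫_0^1/2 f(x) v(x) dx + [u'(x) v(x)]_0^1/2.
Choose V so that boundary terms are either known or forced to vanish.
u has homogeneous Neumann: u'(0) = u'(1/2) = 0. So [u' v]_0^1/2 = 0·v(1/2) − 0·v(0) = 0 for any v; take V = H^1(0, 1/2).
Weak formulation: find u (satisfying any essential BC) such that ∫_0^1/2 u'(x) v'(x) dx = ∫_0^1/2 f v dx for all v ∈ V (homogeneous Neumann, so boundary terms vanish).
Substituting f(x) = -2*x^2 + x - 1/12, the right-hand side is ∫_0^1/2 (-2*x^2 + x - 1/12) v dx.
Compatibility check (pure Neumann): taking v ≡ 1 ∈ V gives 0 = ∫_0^1/2 f dx + (0) − (0), i.e. ∫_0^1/2 f dx must equal u'(0) − u'(1/2) = 0. Indeed ∫_0^1/2 (-2*x^2 + x - 1/12) dx = 0, so the data are compatible. The solution is then unique only up to an additive constant (fix it e.g. by requiring ∫_0^1/2 u dx = 0).


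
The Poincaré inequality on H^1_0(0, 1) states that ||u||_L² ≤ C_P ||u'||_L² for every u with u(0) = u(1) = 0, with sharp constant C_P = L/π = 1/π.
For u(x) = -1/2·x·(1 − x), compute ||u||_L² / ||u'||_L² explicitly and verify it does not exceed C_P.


||u||_L² / ||u'||_L² = sqrt(10)/10 < C_P = 1/π.

u(x) = -1/2·x·(1 − x), so u'(x) = x - 1/2.
u(x) = -1/2·x·(1 − x) vanishes at x = 0 and x = 1, so u ∈ H^1_0(0, 1). Differentiate via the product rule and integrate the resulting polynomials term by term.
  ∫_0^1 u² dx = ∫_0^1 (x^4/4 - x^3/2 + x^2/4) dx. Term by term:
    ∫_0^1 x^4/4 dx = 1/20;  ∫_0^1 -x^3/2 dx = -1/8;  ∫_0^1 x^2/4 dx = 1/12.
  Sum: 1/20 − 1/8 + 1/12 = 1/120.
  ∫_0^1 (u')² dx = ∫_0^1 (x^2 - x + 1/4) dx. Term by term:
    ∫_0^1 x^2 dx = 1/3;  ∫_0^1 -x dx = -1/2;  ∫_0^1 1/4 dx = 1/4.
  Sum: 1/3 − 1/2 + 1/4 = 1/12.
∫_0^1 u² dx = 1/120, so ||u||_L² = sqrt(30)/60.
∫_0^1 (u')² dx = 1/12, so ||u'||_L² = sqrt(3)/6.
Ratio ||u||_L² / ||u'||_L² = sqrt(10)/10.
Sharp Poincaré constant on H^1_0(0, 1) is C_P = L/π = 1/π, achieved by sin(π·x).
A polynomial bump cannot attain the sharp Poincaré constant (only the first sine eigenfunction does), so the ratio is strictly less than C_P, consistent with ||u||_L² ≤ C_P ||u'||_L².


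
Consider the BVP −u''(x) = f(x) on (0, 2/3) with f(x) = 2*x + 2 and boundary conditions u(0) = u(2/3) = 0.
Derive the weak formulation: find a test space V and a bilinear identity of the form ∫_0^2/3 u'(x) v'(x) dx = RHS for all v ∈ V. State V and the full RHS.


V = H^1_0(0, 2/3) (so v(0) = v(2/3) = 0); weak form: ∫_0^2/3 u'v' dx = ∫_0^2/3 (2*x + 2) v dx for all v ∈ V.

Multiply both sides by a test function v and integrate from 0 to 2/3:
  ∫_0^2/3 −u''(x) v(x) dx = ∫_0^2/3 f(x) v(x) dx.
Integrate the LHS by parts once:
  ∫_0^2/3 −u'' v dx = −[u'(x) v(x)]_0^2/3 + ∫_0^2/3 u'(x) v'(x) dx.
Thus ∫_0^2/3 u'(x) v'(x) dx = ∫_0^2/3 f(x) v(x) dx + [u'(x) v(x)]_0^2/3.
Choose V so that boundary terms are either known or forced to vanish.
u is Dirichlet: u(0) = u(2/3) = 0. Let V = H^1_0(0, 2/3); then v(0) = v(2/3) = 0, and [u' v]_0^2/3 = 0.
Weak formulation: find u (satisfying any essential BC) such that ∫_0^2/3 u'(x) v'(x) dx = ∫_0^2/3 f v dx for all v ∈ V.
Substituting f(x) = 2*x + 2, the right-hand side is ∫_0^2/3 (2*x + 2) v dx.


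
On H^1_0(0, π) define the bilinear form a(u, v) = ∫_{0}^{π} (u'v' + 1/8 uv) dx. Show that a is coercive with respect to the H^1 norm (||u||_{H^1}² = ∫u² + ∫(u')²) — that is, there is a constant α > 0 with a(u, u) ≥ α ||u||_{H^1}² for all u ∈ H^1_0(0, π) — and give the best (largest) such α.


α = 9/16

Coercivity of a(·,·) on H^1_0(0, π) means a(u, u) ≥ α ||u||_{H^1}² for every u ∈ H^1_0.
The interval has length L = π, and Poincaré/coercivity depend only on L. Here a(u, u) = ∫(u')² + (1/8)·∫u².
Here 0 < c = 1/8 < 1. The condition a(u,u) ≥ α||u||_{H^1}² reads (1−α)∫(u')² ≥ (α−c)∫u². Any admissible α is ≤ 1 (rapidly oscillating u have ∫u²/∫(u')² → 0), and α = 1 would force 0 ≥ (1−c)∫u², impossible since c < 1; so 1−α > 0. By the sharp Poincaré inequality on H^1_0 of an interval of length L, ∫(u')² ≥ (π/L)²∫u² with equality for the first sine mode sin(π(x−x₀)/L) (x₀ the left endpoint), so the inequality holds for all u iff (1−α)(π/L)² ≥ α − c, i.e. α ≤ ((π/L)² + c)/((π/L)² + 1) = (1 + c(L/π)²)/(1 + (L/π)²). With (π/L)² = 1 and c = 1/8, the largest admissible constant is α = ((π/L)² + c)/((π/L)² + 1).
Simplifying, α = 9/16.


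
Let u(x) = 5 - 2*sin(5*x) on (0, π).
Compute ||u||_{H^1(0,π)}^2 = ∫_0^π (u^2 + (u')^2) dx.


||u||_{H^1(0,π)}^2 = -8 + 77*π

u'(x) = -10*cos(5*x).
Expand u² and (u')² and integrate term by term on (0, π), using: for integers n ≥ 1, ∫_0^π sin²(nx) dx = ∫_0^π cos²(nx) dx = π/2; for n ≠ n', ∫_0^π sin(nx)sin(n'x) dx = ∫_0^π cos(nx)cos(n'x) dx = 0; and by product-to-sum, ∫_0^π sin(nx)cos(n'x) dx = ½∫_0^π [sin((n+n')x) + sin((n−n')x)] dx, which is 0 when n+n' is even and 2n/(n²−n'²) when n+n' is odd (it need not vanish on (0, π)). For the constant mode: ∫_0^π 1 dx = π, ∫_0^π cos(nx) dx = 0, ∫_0^π sin(nx) dx = (1−(−1)^n)/n.
  u² squared terms: (5)²·∫1 dx = 25·π = 25*π;  (-2)²·∫sin(5x)² dx = 4·π/2 = 2*π.
  u² cross terms: 2·(5)·(-2)·∫1·sin(5x) dx = -20·(2/5) = -8.
  So ∫_0^π u² dx = 25*π + 2*π − 8 = -8 + 27*π.
  (u')² squared terms: (-10)²·∫cos(5x)² dx = 100·π/2 = 50*π.
  So ∫_0^π (u')² dx = 50*π.
||u||_{H^1}^2 = (-8 + 27*π) + (50*π) = -8 + 77*π.


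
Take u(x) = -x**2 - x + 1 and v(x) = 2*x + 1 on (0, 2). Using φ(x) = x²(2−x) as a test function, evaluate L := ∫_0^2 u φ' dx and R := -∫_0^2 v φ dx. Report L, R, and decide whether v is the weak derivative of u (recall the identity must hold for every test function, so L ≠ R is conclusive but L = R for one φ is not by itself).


LHS = 68/15, RHS = -68/15. No, v is not the weak derivative of u.

u(x) = -x**2 - x + 1, classical derivative u'(x) = -2*x - 1.
φ(x) = x²(2−x), so φ'(x) = x*(4 - 3*x).
Note φ(0) = φ(2) = 0, so the boundary term u·φ vanishes.
LHS = ∫_0^2 u(x) φ'(x) dx = ∫_0^2 (3*x^4 - x^3 - 7*x^2 + 4*x) dx. Term by term:
  ∫_0^2 3*x^4 dx = 96/5;  ∫_0^2 -x^3 dx = -4;  ∫_0^2 -7*x^2 dx = -56/3;
  ∫_0^2 4*x dx = 8.
Sum: 96/5 − 4 − 56/3 + 8 = 68/15.
So LHS = 68/15.
∫_0^2 v(x) φ(x) dx = ∫_0^2 (-2*x^4 + 3*x^3 + 2*x^2) dx. Term by term:
  ∫_0^2 -2*x^4 dx = -64/5;  ∫_0^2 3*x^3 dx = 12;  ∫_0^2 2*x^2 dx = 16/3.
Sum: -64/5 + 12 + 16/3 = 68/15.
So RHS = -∫_0^2 v(x) φ(x) dx = -68/15.
LHS − RHS = 136/15 ≠ 0, so the identity fails.
(For a valid weak derivative the identity must hold for EVERY test function, in particular this one. The failure shows v is NOT the weak derivative of u.)
Correct weak derivative would be u'(x) = -2*x - 1.


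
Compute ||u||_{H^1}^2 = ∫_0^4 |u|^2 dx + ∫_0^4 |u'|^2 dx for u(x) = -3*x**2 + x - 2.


||u||_{H^1}^2 = 35948/15

The H^1 norm (squared) on an interval (0, L) is
  ||u||_{H^1}^2 = ∫_0^L u(x)^2 dx + ∫_0^L u'(x)^2 dx.
Compute u'(x) = 1 - 6*x.
Then u(x)^2 = 9*x**4 - 6*x**3 + 13*x**2 - 4*x + 4 and u'(x)^2 = 36*x**2 - 12*x + 1.
Integrate each monomial from 0 to 4 using ∫_0^4 c·x^n dx = c·4^(n+1)/(n+1):
  ∫_0^4 u(x)^2 dx = ∫_0^4 (9*x^4 - 6*x^3 + 13*x^2 - 4*x + 4) dx. Term by term:
    ∫_0^4 9*x^4 dx = 9216/5;  ∫_0^4 -6*x^3 dx = -384;  ∫_0^4 13*x^2 dx = 832/3;
    ∫_0^4 -4*x dx = -32;  ∫_0^4 4 dx = 16.
  Sum: 9216/5 − 384 + 832/3 − 32 + 16 = 25808/15.
  ∫_0^4 u'(x)^2 dx = ∫_0^4 (36*x^2 - 12*x + 1) dx. Term by term:
    ∫_0^4 36*x^2 dx = 768;  ∫_0^4 -12*x dx = -96;  ∫_0^4 1 dx = 4.
  Sum: 768 − 96 + 4 = 676.
Adding: ||u||_{H^1}^2 = 25808/15 + 676 = 35948/15.


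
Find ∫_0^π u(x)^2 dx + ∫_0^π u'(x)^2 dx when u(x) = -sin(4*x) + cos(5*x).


||u||_{H^1(0,π)}^2 = 416/9 + 43*π/2

u'(x) = -5*sin(5*x) - 4*cos(4*x).
Expand u² and (u')² and integrate term by term on (0, π), using: for integers n ≥ 1, ∫_0^π sin²(nx) dx = ∫_0^π cos²(nx) dx = π/2; for n ≠ n', ∫_0^π sin(nx)sin(n'x) dx = ∫_0^π cos(nx)cos(n'x) dx = 0; and by product-to-sum, ∫_0^π sin(nx)cos(n'x) dx = ½∫_0^π [sin((n+n')x) + sin((n−n')x)] dx, which is 0 when n+n' is even and 2n/(n²−n'²) when n+n' is odd (it need not vanish on (0, π)).
  u² squared terms: (-1)²·∫sin(4x)² dx = 1·π/2 = π/2;  (1)²·∫cos(5x)² dx = 1·π/2 = π/2.
  u² cross terms: 2·(-1)·(1)·∫sin(4x)·cos(5x) dx = -2·(-8/9) = 16/9.
  So ∫_0^π u² dx = π/2 + π/2 + 16/9 = 16/9 + π.
  (u')² squared terms: (-5)²·∫sin(5x)² dx = 25·π/2 = 25*π/2;  (-4)²·∫cos(4x)² dx = 16·π/2 = 8*π.
  (u')² cross terms: 2·(-5)·(-4)·∫sin(5x)·cos(4x) dx = 40·(10/9) = 400/9.
  So ∫_0^π (u')² dx = 25*π/2 + 8*π + 400/9 = 400/9 + 41*π/2.
||u||_{H^1}^2 = (16/9 + π) + (400/9 + 41*π/2) = 416/9 + 43*π/2.


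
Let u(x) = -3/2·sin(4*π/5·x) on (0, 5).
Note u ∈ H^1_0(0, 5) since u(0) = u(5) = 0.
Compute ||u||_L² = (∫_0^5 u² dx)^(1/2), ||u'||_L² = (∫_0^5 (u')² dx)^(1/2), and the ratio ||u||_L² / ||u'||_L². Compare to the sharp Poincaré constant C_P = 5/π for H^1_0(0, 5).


||u||_L² / ||u'||_L² = 5/(4*π) < C_P = 5/π.

u(x) = -3/2·sin(4*π/5·x), so u'(x) = -6*π*cos(4*π*x/5)/5.
Writing u(x) = A·sin(kπx/L) with A = -3/2 and k = 4, use ∫_0^L sin²(kπx/L) dx = L/2 and ∫_0^L cos²(kπx/L) dx = L/2.
u² = 9/4·sin²(4*π/5·x) and (u')² = 36*π^2/25·cos²(4*π/5·x), and each of sin², cos² integrates to L/2 = 5/2 over (0, 5).
∫_0^5 u² dx = 45/8, so ||u||_L² = 3*sqrt(10)/4.
∫_0^5 (u')² dx = 18*π^2/5, so ||u'||_L² = 3*sqrt(10)*π/5.
Ratio ||u||_L² / ||u'||_L² = 5/(4*π).
Sharp Poincaré constant on H^1_0(0, 5) is C_P = L/π = 5/π, achieved by sin(π/5·x).
This is the k = 4 harmonic; the ratio L/(kπ) is strictly less than C_P = L/π, consistent with the sharp inequality ||u||_L² ≤ C_P ||u'||_L².


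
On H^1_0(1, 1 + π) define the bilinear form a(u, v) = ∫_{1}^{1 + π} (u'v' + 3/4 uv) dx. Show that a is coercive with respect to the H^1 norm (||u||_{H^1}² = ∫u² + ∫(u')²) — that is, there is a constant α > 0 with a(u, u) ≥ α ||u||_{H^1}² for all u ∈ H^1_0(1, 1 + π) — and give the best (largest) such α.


α = 7/8

Coercivity of a(·,·) on H^1_0(1, 1 + π) means a(u, u) ≥ α ||u||_{H^1}² for every u ∈ H^1_0.
The interval has length L = π, and Poincaré/coercivity depend only on L. Here a(u, u) = ∫(u')² + (3/4)·∫u².
Here 0 < c = 3/4 < 1. The condition a(u,u) ≥ α||u||_{H^1}² reads (1−α)∫(u')² ≥ (α−c)∫u². Any admissible α is ≤ 1 (rapidly oscillating u have ∫u²/∫(u')² → 0), and α = 1 would force 0 ≥ (1−c)∫u², impossible since c < 1; so 1−α > 0. By the sharp Poincaré inequality on H^1_0 of an interval of length L, ∫(u')² ≥ (π/L)²∫u² with equality for the first sine mode sin(π(x−x₀)/L) (x₀ the left endpoint), so the inequality holds for all u iff (1−α)(π/L)² ≥ α − c, i.e. α ≤ ((π/L)² + c)/((π/L)² + 1) = (1 + c(L/π)²)/(1 + (L/π)²). With (π/L)² = 1 and c = 3/4, the largest admissible constant is α = ((π/L)² + c)/((π/L)² + 1).
Simplifying, α = 7/8.


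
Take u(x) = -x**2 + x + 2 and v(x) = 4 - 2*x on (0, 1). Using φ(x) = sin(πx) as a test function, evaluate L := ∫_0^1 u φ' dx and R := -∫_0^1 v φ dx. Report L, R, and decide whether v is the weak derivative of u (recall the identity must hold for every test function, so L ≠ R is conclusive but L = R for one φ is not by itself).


LHS = 0, RHS = -6/π. No, v is not the weak derivative of u.

u(x) = -x**2 + x + 2, classical derivative u'(x) = 1 - 2*x.
φ(x) = sin(πx), so φ'(x) = π*cos(π*x).
Note φ(0) = φ(1) = 0, so the boundary term u·φ vanishes.
LHS = ∫_0^1 u(x) φ'(x) dx = ∫_0^1 (-π*x^2*cos(π*x) + π*x*cos(π*x) + 2*π*cos(π*x)) dx. Term by term:
  ∫_0^1 2*π*cos(π*x) dx = 0;  ∫_0^1 π*x*cos(π*x) dx = -2/π;  ∫_0^1 -π*x^2*cos(π*x) dx = 2/π.
Sum: 0 − 2/π + 2/π = 0.
So LHS = 0.
∫_0^1 v(x) φ(x) dx = ∫_0^1 (-2*x*sin(π*x) + 4*sin(π*x)) dx. Term by term:
  ∫_0^1 4*sin(π*x) dx = 8/π;  ∫_0^1 -2*x*sin(π*x) dx = -2/π.
Sum: 8/π − 2/π = 6/π.
So RHS = -∫_0^1 v(x) φ(x) dx = -6/π.
LHS − RHS = 6/π ≠ 0, so the identity fails.
(For a valid weak derivative the identity must hold for EVERY test function, in particular this one. The failure shows v is NOT the weak derivative of u.)
Correct weak derivative would be u'(x) = 1 - 2*x.


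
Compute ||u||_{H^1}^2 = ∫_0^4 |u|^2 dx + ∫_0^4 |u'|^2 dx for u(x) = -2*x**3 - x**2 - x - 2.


||u||_{H^1}^2 = 2435764/105

The H^1 norm (squared) on an interval (0, L) is
  ||u||_{H^1}^2 = ∫_0^L u(x)^2 dx + ∫_0^L u'(x)^2 dx.
Compute u'(x) = -6*x**2 - 2*x - 1.
Then u(x)^2 = 4*x**6 + 4*x**5 + 5*x**4 + 10*x**3 + 5*x**2 + 4*x + 4 and u'(x)^2 = 36*x**4 + 24*x**3 + 16*x**2 + 4*x + 1.
Integrate each monomial from 0 to 4 using ∫_0^4 c·x^n dx = c·4^(n+1)/(n+1):
  ∫_0^4 u(x)^2 dx = ∫_0^4 (4*x^6 + 4*x^5 + 5*x^4 + 10*x^3 + 5*x^2 + 4*x + 4) dx. Term by term:
    ∫_0^4 4*x^6 dx = 65536/7;  ∫_0^4 4*x^5 dx = 8192/3;  ∫_0^4 5*x^4 dx = 1024;
    ∫_0^4 10*x^3 dx = 640;  ∫_0^4 5*x^2 dx = 320/3;  ∫_0^4 4*x dx = 32;
    ∫_0^4 4 dx = 16.
  Sum: 65536/7 + 8192/3 + 1024 + 640 + 320/3 + 32 + 16 = 292144/21.
  ∫_0^4 u'(x)^2 dx = ∫_0^4 (36*x^4 + 24*x^3 + 16*x^2 + 4*x + 1) dx. Term by term:
    ∫_0^4 36*x^4 dx = 36864/5;  ∫_0^4 24*x^3 dx = 1536;  ∫_0^4 16*x^2 dx = 1024/3;
    ∫_0^4 4*x dx = 32;  ∫_0^4 1 dx = 4.
  Sum: 36864/5 + 1536 + 1024/3 + 32 + 4 = 139292/15.
Adding: ||u||_{H^1}^2 = 292144/21 + 139292/15 = 2435764/105.


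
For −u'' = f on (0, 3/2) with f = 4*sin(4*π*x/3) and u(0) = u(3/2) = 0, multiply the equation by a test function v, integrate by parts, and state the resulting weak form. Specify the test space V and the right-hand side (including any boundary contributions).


V = H^1_0(0, 3/2) (so v(0) = v(3/2) = 0); weak form: ∫_0^3/2 u'v' dx = ∫_0^3/2 (4*sin(4*π*x/3)) v dx for all v ∈ V.

Multiply both sides by a test function v and integrate from 0 to 3/2:
  ∫_0^3/2 −u''(x) v(x) dx = ∫_0^3/2 f(x) v(x) dx.
Integrate the LHS by parts once:
  ∫_0^3/2 −u'' v dx = −[u'(x) v(x)]_0^3/2 + ∫_0^3/2 u'(x) v'(x) dx.
Thus ∫_0^3/2 u'(x) v'(x) dx = ∫_0^3/2 f(x) v(x) dx + [u'(x) v(x)]_0^3/2.
Choose V so that boundary terms are either known or forced to vanish.
u is Dirichlet: u(0) = u(3/2) = 0. Let V = H^1_0(0, 3/2); then v(0) = v(3/2) = 0, and [u' v]_0^3/2 = 0.
Weak formulation: find u (satisfying any essential BC) such that ∫_0^3/2 u'(x) v'(x) dx = ∫_0^3/2 f v dx for all v ∈ V.
Substituting f(x) = 4*sin(4*π*x/3), the right-hand side is ∫_0^3/2 (4*sin(4*π*x/3)) v dx.


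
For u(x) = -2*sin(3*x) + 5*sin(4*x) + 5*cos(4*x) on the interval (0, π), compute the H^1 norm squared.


||u||_{H^1(0,π)}^2 = 2040/7 + 445*π

u'(x) = -20*sin(4*x) - 6*cos(3*x) + 20*cos(4*x).
Expand u² and (u')² and integrate term by term on (0, π), using: for integers n ≥ 1, ∫_0^π sin²(nx) dx = ∫_0^π cos²(nx) dx = π/2; for n ≠ n', ∫_0^π sin(nx)sin(n'x) dx = ∫_0^π cos(nx)cos(n'x) dx = 0; and by product-to-sum, ∫_0^π sin(nx)cos(n'x) dx = ½∫_0^π [sin((n+n')x) + sin((n−n')x)] dx, which is 0 when n+n' is even and 2n/(n²−n'²) when n+n' is odd (it need not vanish on (0, π)).
  u² squared terms: (-2)²·∫sin(3x)² dx = 4·π/2 = 2*π;  (5)²·∫cos(4x)² dx = 25·π/2 = 25*π/2;  (5)²·∫sin(4x)² dx = 25·π/2 = 25*π/2.
  u² cross terms: 2·(-2)·(5)·∫sin(3x)·cos(4x) dx = -20·(-6/7) = 120/7;  2·(-2)·(5)·∫sin(3x)·sin(4x) dx = -20·(0) = 0;  2·(5)·(5)·∫cos(4x)·sin(4x) dx = 50·(0) = 0.
  So ∫_0^π u² dx = 2*π + 25*π/2 + 25*π/2 + 120/7 + 0 + 0 = 120/7 + 27*π.
  (u')² squared terms: (-20)²·∫sin(4x)² dx = 400·π/2 = 200*π;  (-6)²·∫cos(3x)² dx = 36·π/2 = 18*π;  (20)²·∫cos(4x)² dx = 400·π/2 = 200*π.
  (u')² cross terms: 2·(-20)·(-6)·∫sin(4x)·cos(3x) dx = 240·(8/7) = 1920/7;  2·(-20)·(20)·∫sin(4x)·cos(4x) dx = -800·(0) = 0;  2·(-6)·(20)·∫cos(3x)·cos(4x) dx = -240·(0) = 0.
  So ∫_0^π (u')² dx = 200*π + 18*π + 200*π + 1920/7 + 0 + 0 = 1920/7 + 418*π.
||u||_{H^1}^2 = (120/7 + 27*π) + (1920/7 + 418*π) = 2040/7 + 445*π.


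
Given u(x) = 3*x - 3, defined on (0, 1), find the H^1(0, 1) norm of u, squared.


||u||_{H^1}^2 = 12

The H^1 norm (squared) on an interval (0, L) is
  ||u||_{H^1}^2 = ∫_0^L u(x)^2 dx + ∫_0^L u'(x)^2 dx.
Compute u'(x) = 3.
Then u(x)^2 = 9*x**2 - 18*x + 9 and u'(x)^2 = 9.
Integrate each monomial from 0 to 1 using ∫_0^1 c·x^n dx = c·1^(n+1)/(n+1):
  ∫_0^1 u(x)^2 dx = ∫_0^1 (9*x^2 - 18*x + 9) dx. Term by term:
    ∫_0^1 9*x^2 dx = 3;  ∫_0^1 -18*x dx = -9;  ∫_0^1 9 dx = 9.
  Sum: 3 − 9 + 9 = 3.
  ∫_0^1 u'(x)^2 dx = ∫_0^1 (9) dx. Term by term:
    ∫_0^1 9 dx = 9.
Adding: ||u||_{H^1}^2 = 3 + 9 = 12.


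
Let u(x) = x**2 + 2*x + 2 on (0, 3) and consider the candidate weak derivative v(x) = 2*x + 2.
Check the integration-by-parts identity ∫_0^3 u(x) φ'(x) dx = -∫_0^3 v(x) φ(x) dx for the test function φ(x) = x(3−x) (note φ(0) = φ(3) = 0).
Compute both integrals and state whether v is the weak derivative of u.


LHS = -45/2, RHS = -45/2. Yes, v = u' weakly.

u(x) = x**2 + 2*x + 2, classical derivative u'(x) = 2*x + 2.
φ(x) = x(3−x), so φ'(x) = 3 - 2*x.
Note φ(0) = φ(3) = 0, so the boundary term u·φ vanishes.
LHS = ∫_0^3 u(x) φ'(x) dx = ∫_0^3 (-2*x^3 - x^2 + 2*x + 6) dx. Term by term:
  ∫_0^3 -2*x^3 dx = -81/2;  ∫_0^3 -x^2 dx = -9;  ∫_0^3 2*x dx = 9;
  ∫_0^3 6 dx = 18.
Sum: -81/2 − 9 + 9 + 18 = -45/2.
So LHS = -45/2.
∫_0^3 v(x) φ(x) dx = ∫_0^3 (-2*x^3 + 4*x^2 + 6*x) dx. Term by term:
  ∫_0^3 -2*x^3 dx = -81/2;  ∫_0^3 4*x^2 dx = 36;  ∫_0^3 6*x dx = 27.
Sum: -81/2 + 36 + 27 = 45/2.
So RHS = -∫_0^3 v(x) φ(x) dx = -45/2.
LHS = RHS, so the identity holds for this test φ.
Moreover u is smooth here and v(x) = u'(x) = 2*x + 2 pointwise, so the identity holds for every test function. Hence v is the weak derivative of u.


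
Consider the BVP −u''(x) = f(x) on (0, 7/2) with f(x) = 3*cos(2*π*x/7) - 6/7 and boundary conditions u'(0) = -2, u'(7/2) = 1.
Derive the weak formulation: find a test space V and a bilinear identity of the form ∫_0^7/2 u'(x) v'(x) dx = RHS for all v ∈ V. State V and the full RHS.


V = H^1(0, 7/2) (v unrestricted at boundary; u is determined up to an additive constant); weak form: ∫_0^7/2 u'v' dx = ∫_0^7/2 (3*cos(2*π*x/7) - 6/7) v dx + v(7/2) + 2·v(0) for all v ∈ V.

Multiply both sides by a test function v and integrate from 0 to 7/2:
  ∫_0^7/2 −u''(x) v(x) dx = ∫_0^7/2 f(x) v(x) dx.
Integrate the LHS by parts once:
  ∫_0^7/2 −u'' v dx = −[u'(x) v(x)]_0^7/2 + ∫_0^7/2 u'(x) v'(x) dx.
Thus ∫_0^7/2 u'(x) v'(x) dx = ∫_0^7/2 f(x) v(x) dx + [u'(x) v(x)]_0^7/2.
Choose V so that boundary terms are either known or forced to vanish.
u has inhomogeneous Neumann u'(0) = -2, u'(7/2) = 1. [u' v]_0^7/2 = (1)·v(7/2) − (-2)·v(0) = v(7/2) + 2·v(0). Take V = H^1(0, 7/2); boundary term becomes part of RHS.
Weak formulation: find u (satisfying any essential BC) such that ∫_0^7/2 u'(x) v'(x) dx = ∫_0^7/2 f v dx + v(7/2) + 2·v(0) for all v ∈ V (Neumann data are natural BCs: they enter the RHS as boundary terms).
Substituting f(x) = 3*cos(2*π*x/7) - 6/7, the right-hand side is ∫_0^7/2 (3*cos(2*π*x/7) - 6/7) v dx + v(7/2) + 2·v(0).
Compatibility check (pure Neumann): taking v ≡ 1 ∈ V gives 0 = ∫_0^7/2 f dx + (1) − (-2), i.e. ∫_0^7/2 f dx must equal u'(0) − u'(7/2) = -3. Indeed ∫_0^7/2 (3*cos(2*π*x/7) - 6/7) dx = -3, so the data are compatible. The solution is then unique only up to an additive constant (fix it e.g. by requiring ∫_0^7/2 u dx = 0).
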